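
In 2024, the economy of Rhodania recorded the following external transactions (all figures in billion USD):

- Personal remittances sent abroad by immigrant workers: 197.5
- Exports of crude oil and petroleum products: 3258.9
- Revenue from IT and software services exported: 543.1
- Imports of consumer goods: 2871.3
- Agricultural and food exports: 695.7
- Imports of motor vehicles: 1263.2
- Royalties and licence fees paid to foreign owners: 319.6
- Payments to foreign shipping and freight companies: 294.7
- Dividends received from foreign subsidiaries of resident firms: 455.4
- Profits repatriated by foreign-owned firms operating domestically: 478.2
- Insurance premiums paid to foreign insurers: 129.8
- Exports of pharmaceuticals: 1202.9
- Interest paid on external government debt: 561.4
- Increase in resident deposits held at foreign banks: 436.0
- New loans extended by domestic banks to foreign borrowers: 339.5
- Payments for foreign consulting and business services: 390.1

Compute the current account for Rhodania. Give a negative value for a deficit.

Goods: 1202.9 - 2871.3 + 695.7 - 1263.2 + 3258.9 = 1023.0
Services: -319.6 - 129.8 + 543.1 - 390.1 - 294.7 = -591.1
Primary income: 455.4 - 561.4 - 478.2 = -584.2
Secondary income: -197.5
Current account = 1023.0 + (-591.1) + (-584.2) + (-197.5) = -349.8
(Excluded from the current account — financial account: increase in resident deposits held at foreign banks 436.0, new loans extended by domestic banks to foreign borrowers 339.5.)

-349.8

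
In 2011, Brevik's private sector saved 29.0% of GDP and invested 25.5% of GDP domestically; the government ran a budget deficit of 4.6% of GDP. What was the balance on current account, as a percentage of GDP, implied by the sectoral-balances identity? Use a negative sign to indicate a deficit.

By the sectoral-balances identity, CA = (S_private - I) + (T - G).
Private balance = 29.0 - 25.5 = 3.5
Government balance (T - G) = -4.6
CA = 3.5 + (-4.6) = -1.1

-1.1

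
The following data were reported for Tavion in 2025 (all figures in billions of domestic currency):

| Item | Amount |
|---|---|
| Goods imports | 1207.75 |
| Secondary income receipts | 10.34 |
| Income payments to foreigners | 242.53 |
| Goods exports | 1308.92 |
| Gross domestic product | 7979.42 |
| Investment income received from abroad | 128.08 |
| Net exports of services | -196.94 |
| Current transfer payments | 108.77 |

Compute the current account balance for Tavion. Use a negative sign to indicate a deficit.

Goods balance = 1308.92 - 1207.75 = 101.17
Services balance = -196.94
Trade balance (goods + services) = 101.17 + (-196.94) = -95.77
Net primary income = 128.08 - 242.53 = -114.45
Net secondary income = 10.34 - 108.77 = -98.43
Current account = -95.77 + (-114.45) + (-98.43) = -308.65

-308.65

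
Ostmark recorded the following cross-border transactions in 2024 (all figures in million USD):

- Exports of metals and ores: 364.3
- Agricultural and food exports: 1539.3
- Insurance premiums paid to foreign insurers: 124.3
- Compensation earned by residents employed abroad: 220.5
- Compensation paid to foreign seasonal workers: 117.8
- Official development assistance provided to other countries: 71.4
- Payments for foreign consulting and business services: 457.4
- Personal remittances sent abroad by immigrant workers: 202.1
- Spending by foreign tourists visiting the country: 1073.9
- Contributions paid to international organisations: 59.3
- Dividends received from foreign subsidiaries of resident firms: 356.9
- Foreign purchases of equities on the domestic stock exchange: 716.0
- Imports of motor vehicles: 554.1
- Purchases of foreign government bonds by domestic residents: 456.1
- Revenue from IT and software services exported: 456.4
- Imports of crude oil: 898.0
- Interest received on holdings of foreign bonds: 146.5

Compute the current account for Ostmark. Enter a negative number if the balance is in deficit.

Goods: -898.0 - 554.1 + 1539.3 + 364.3 = 451.5
Services: -457.4 + 1073.9 - 124.3 + 456.4 = 948.6
Primary income: -117.8 + 146.5 + 356.9 + 220.5 = 606.1
Secondary income: -202.1 - 59.3 - 71.4 = -332.8
Current account = 451.5 + 948.6 + 606.1 + (-332.8) = 1673.4
(Excluded from the current account — financial account: foreign purchases of equities on the domestic stock exchange 716.0, purchases of foreign government bonds by domestic residents 456.1.)

1673.4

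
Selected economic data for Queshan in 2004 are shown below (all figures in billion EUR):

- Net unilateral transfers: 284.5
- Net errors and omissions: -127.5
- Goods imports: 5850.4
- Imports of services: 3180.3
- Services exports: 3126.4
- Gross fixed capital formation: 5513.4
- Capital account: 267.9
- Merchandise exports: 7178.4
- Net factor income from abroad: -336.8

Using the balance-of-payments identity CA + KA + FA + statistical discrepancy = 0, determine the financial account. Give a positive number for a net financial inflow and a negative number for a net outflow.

-1362.2

Goods balance = 7178.4 - 5850.4 = 1328.0
Services balance = 3126.4 - 3180.3 = -53.9
Trade balance (goods + services) = 1328.0 + (-53.9) = 1274.1
Net primary income = -336.8
Net secondary income = 284.5
Current account = 1274.1 + (-336.8) + 284.5 = 1221.8
Financial account = -(1221.8 + 267.9 + (-127.5)) = -1362.2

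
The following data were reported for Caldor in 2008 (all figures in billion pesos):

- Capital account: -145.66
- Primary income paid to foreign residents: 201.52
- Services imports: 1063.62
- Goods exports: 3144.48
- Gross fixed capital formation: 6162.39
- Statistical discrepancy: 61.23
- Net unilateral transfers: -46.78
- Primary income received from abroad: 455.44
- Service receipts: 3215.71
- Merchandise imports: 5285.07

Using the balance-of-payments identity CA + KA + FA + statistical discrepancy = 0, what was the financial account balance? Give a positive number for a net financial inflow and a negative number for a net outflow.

Goods balance = 3144.48 - 5285.07 = -2140.59
Services balance = 3215.71 - 1063.62 = 2152.09
Trade balance (goods + services) = -2140.59 + 2152.09 = 11.50
Net primary income = 455.44 - 201.52 = 253.92
Net secondary income = -46.78
Current account = 11.50 + 253.92 + (-46.78) = 218.64
Financial account = -(218.64 + (-145.66) + 61.23) = -134.21

-134.21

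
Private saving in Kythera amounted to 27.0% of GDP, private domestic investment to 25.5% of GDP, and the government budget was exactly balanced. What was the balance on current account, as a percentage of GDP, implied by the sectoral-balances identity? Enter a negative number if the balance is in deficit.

By the sectoral-balances identity, CA = (S_private - I) + (T - G).
Private balance = 27.0 - 25.5 = 1.5
Government balance (T - G) = 0
CA = 1.5 + 0.0 = 1.5

1.5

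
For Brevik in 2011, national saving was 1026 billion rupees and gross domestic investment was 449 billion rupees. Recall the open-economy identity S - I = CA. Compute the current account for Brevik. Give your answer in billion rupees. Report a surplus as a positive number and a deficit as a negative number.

577

CA = S - I = 1026 - 449 = 577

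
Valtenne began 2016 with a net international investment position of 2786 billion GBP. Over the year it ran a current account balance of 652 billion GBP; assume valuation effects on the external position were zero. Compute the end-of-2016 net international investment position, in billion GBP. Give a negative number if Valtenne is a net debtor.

With no valuation effects, change in NIIP = current account = 652
End-of-year NIIP = 2786 + 652 = 3438

3438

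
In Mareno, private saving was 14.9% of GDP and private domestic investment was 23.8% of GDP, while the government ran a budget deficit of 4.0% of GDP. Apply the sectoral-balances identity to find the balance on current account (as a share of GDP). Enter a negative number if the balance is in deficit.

-12.9

By the sectoral-balances identity, CA = (S_private - I) + (T - G).
Private balance = 14.9 - 23.8 = -8.9
Government balance (T - G) = -4.0
CA = -8.9 + (-4.0) = -12.9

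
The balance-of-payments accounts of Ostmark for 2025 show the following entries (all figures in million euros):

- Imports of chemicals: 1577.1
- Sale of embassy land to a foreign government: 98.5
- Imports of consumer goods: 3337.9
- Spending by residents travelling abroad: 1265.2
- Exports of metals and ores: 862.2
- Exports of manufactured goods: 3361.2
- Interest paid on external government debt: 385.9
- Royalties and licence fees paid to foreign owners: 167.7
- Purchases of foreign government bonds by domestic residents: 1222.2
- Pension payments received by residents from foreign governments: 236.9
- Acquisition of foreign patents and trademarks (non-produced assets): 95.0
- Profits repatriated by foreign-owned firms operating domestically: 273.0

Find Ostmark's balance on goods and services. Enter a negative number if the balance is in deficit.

Goods: 862.2 - 1577.1 - 3337.9 + 3361.2 = -691.6
Services: -1265.2 - 167.7 = -1432.9
Trade balance = -691.6 + (-1432.9) = -2124.5
(Excluded from the trade balance — capital account: sale of embassy land to a foreign government 98.5, acquisition of foreign patents and trademarks (non-produced assets) 95.0; primary income: interest paid on external government debt 385.9, profits repatriated by foreign-owned firms operating domestically 273.0; financial account: purchases of foreign government bonds by domestic residents 1222.2; secondary income: pension payments received by residents from foreign governments 236.9.)

-2124.5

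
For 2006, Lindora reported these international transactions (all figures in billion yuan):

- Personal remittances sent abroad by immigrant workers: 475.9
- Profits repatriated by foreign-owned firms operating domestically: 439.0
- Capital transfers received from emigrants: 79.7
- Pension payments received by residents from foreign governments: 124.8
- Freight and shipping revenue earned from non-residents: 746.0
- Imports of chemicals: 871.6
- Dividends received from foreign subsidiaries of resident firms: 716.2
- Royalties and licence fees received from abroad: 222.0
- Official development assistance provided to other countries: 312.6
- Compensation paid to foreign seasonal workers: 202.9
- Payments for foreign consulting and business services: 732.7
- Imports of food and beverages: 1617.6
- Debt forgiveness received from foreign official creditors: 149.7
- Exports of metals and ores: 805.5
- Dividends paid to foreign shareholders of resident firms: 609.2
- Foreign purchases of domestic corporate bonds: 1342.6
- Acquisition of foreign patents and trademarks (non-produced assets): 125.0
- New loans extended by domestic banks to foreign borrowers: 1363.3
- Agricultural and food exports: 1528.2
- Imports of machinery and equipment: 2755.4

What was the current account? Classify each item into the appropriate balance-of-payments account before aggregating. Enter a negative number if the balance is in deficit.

-3874.2

Goods: -871.6 + 1528.2 - 1617.6 - 2755.4 + 805.5 = -2910.9
Services: 746.0 - 732.7 + 222.0 = 235.3
Primary income: -609.2 + 716.2 - 439.0 - 202.9 = -534.9
Secondary income: -312.6 - 475.9 + 124.8 = -663.7
Current account = (-2910.9) + 235.3 + (-534.9) + (-663.7) = -3874.2
(Excluded from the current account — capital account: capital transfers received from emigrants 79.7, debt forgiveness received from foreign official creditors 149.7, acquisition of foreign patents and trademarks (non-produced assets) 125.0; financial account: foreign purchases of domestic corporate bonds 1342.6, new loans extended by domestic banks to foreign borrowers 1363.3.)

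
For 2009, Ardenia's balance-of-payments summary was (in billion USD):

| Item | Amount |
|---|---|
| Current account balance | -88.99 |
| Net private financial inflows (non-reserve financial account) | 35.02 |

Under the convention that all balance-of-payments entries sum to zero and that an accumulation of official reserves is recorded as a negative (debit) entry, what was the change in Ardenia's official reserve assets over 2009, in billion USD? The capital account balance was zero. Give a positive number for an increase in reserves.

Official reserve transactions balance = -((-88.99) + 35.02) = 53.97
An accumulation of reserves is recorded as a debit (negative entry), so the change in the stock of reserves is the negative of that balance.
Change in official reserves = -(53.97) = -53.97

-53.97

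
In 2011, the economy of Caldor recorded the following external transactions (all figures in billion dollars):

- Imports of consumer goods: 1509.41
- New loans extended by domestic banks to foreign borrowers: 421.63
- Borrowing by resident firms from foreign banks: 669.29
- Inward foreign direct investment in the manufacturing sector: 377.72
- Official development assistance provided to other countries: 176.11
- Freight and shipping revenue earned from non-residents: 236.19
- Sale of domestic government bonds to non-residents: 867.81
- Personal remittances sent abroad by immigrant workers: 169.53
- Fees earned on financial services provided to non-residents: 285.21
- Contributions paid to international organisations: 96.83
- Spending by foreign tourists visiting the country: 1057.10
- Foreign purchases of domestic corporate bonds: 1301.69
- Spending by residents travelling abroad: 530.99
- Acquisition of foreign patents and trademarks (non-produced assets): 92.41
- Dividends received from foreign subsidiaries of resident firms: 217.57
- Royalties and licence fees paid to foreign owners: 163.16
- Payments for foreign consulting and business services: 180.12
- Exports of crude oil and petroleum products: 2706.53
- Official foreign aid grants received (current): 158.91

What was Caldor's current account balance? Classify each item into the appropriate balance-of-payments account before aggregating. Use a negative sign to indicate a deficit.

1835.36

Goods: 2706.53 - 1509.41 = 1197.12
Services: -180.12 + 1057.10 - 163.16 - 530.99 + 236.19 + 285.21 = 704.23
Primary income: 217.57
Secondary income: -96.83 + 158.91 - 169.53 - 176.11 = -283.56
Current account = 1197.12 + 704.23 + 217.57 + (-283.56) = 1835.36
(Excluded from the current account — financial account: new loans extended by domestic banks to foreign borrowers 421.63, borrowing by resident firms from foreign banks 669.29, inward foreign direct investment in the manufacturing sector 377.72, sale of domestic government bonds to non-residents 867.81, foreign purchases of domestic corporate bonds 1301.69; capital account: acquisition of foreign patents and trademarks (non-produced assets) 92.41.)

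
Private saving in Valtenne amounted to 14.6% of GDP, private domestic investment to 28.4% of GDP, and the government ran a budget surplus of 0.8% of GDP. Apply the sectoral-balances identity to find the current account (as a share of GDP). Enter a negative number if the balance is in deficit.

By the sectoral-balances identity, CA = (S_private - I) + (T - G).
Private balance = 14.6 - 28.4 = -13.8
Government balance (T - G) = 0.8
CA = -13.8 + 0.8 = -13.0

-13.0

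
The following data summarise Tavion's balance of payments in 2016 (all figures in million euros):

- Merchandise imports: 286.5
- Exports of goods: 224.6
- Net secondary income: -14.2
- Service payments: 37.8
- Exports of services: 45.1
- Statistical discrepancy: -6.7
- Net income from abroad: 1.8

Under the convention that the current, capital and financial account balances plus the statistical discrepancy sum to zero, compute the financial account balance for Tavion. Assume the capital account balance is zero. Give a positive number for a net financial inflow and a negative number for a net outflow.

73.7

Goods balance = 224.6 - 286.5 = -61.9
Services balance = 45.1 - 37.8 = 7.3
Trade balance (goods + services) = -61.9 + 7.3 = -54.6
Net primary income = 1.8
Net secondary income = -14.2
Current account = -54.6 + 1.8 + (-14.2) = -67.0
Financial account = -(-67.0 + (-6.7)) = 73.7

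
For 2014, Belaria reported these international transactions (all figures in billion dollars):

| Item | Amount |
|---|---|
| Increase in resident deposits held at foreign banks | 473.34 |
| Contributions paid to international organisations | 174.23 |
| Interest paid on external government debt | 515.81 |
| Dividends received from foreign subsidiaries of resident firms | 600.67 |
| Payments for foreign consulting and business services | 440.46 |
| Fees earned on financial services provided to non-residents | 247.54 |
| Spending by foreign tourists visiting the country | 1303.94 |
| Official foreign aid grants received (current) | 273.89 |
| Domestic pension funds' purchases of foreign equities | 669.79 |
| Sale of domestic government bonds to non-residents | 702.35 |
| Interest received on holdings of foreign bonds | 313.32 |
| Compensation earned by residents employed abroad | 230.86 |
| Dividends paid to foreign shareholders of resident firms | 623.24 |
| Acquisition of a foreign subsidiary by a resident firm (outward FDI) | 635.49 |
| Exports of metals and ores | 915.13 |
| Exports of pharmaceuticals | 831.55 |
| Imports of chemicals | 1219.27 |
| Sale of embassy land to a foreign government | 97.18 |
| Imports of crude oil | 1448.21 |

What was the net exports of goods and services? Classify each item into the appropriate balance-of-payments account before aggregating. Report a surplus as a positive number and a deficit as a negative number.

Goods: -1219.27 + 831.55 - 1448.21 + 915.13 = -920.80
Services: 1303.94 + 247.54 - 440.46 = 1111.02
Trade balance = -920.80 + 1111.02 = 190.22
(Excluded from the trade balance — financial account: increase in resident deposits held at foreign banks 473.34, domestic pension funds' purchases of foreign equities 669.79, sale of domestic government bonds to non-residents 702.35, acquisition of a foreign subsidiary by a resident firm (outward FDI) 635.49; secondary income: contributions paid to international organisations 174.23, official foreign aid grants received (current) 273.89; primary income: interest paid on external government debt 515.81, dividends received from foreign subsidiaries of resident firms 600.67, interest received on holdings of foreign bonds 313.32, compensation earned by residents employed abroad 230.86, dividends paid to foreign shareholders of resident firms 623.24; capital account: sale of embassy land to a foreign government 97.18.)

190.22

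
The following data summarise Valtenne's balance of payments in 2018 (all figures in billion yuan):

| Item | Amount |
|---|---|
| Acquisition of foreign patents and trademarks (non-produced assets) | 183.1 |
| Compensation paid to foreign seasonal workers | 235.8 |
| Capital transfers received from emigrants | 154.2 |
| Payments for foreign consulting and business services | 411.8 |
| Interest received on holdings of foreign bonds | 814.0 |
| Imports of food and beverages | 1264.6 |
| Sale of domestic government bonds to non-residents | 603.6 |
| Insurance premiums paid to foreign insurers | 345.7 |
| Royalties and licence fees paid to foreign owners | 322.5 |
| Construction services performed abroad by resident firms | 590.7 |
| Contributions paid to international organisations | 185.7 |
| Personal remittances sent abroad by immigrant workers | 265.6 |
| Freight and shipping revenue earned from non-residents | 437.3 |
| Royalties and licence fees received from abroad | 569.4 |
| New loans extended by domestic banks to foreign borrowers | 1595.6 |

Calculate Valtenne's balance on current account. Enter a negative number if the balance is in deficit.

-620.3

Goods: -1264.6
Services: 437.3 - 322.5 + 590.7 - 411.8 - 345.7 + 569.4 = 517.4
Primary income: 814.0 - 235.8 = 578.2
Secondary income: -185.7 - 265.6 = -451.3
Current account = (-1264.6) + 517.4 + 578.2 + (-451.3) = -620.3
(Excluded from the current account — capital account: acquisition of foreign patents and trademarks (non-produced assets) 183.1, capital transfers received from emigrants 154.2; financial account: sale of domestic government bonds to non-residents 603.6, new loans extended by domestic banks to foreign borrowers 1595.6.)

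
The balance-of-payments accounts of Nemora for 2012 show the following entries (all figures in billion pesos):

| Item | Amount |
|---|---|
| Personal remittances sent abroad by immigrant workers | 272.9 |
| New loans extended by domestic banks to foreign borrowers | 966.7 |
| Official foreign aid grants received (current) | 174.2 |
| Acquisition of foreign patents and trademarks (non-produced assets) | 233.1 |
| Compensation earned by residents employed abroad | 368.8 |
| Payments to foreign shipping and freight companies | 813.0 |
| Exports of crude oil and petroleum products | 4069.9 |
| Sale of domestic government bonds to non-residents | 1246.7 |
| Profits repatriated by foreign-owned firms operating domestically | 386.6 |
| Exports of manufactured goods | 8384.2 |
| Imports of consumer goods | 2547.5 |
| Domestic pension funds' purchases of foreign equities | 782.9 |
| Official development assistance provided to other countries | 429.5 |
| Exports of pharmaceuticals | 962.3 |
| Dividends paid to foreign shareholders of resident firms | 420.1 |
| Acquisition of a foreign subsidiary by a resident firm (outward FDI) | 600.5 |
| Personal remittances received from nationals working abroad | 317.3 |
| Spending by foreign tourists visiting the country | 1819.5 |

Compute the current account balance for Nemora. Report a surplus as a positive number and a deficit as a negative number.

Goods: 962.3 + 4069.9 - 2547.5 + 8384.2 = 10868.9
Services: -813.0 + 1819.5 = 1006.5
Primary income: 368.8 - 420.1 - 386.6 = -437.9
Secondary income: 317.3 + 174.2 - 272.9 - 429.5 = -210.9
Current account = 10868.9 + 1006.5 + (-437.9) + (-210.9) = 11226.6
(Excluded from the current account — financial account: new loans extended by domestic banks to foreign borrowers 966.7, sale of domestic government bonds to non-residents 1246.7, domestic pension funds' purchases of foreign equities 782.9, acquisition of a foreign subsidiary by a resident firm (outward FDI) 600.5; capital account: acquisition of foreign patents and trademarks (non-produced assets) 233.1.)

11226.6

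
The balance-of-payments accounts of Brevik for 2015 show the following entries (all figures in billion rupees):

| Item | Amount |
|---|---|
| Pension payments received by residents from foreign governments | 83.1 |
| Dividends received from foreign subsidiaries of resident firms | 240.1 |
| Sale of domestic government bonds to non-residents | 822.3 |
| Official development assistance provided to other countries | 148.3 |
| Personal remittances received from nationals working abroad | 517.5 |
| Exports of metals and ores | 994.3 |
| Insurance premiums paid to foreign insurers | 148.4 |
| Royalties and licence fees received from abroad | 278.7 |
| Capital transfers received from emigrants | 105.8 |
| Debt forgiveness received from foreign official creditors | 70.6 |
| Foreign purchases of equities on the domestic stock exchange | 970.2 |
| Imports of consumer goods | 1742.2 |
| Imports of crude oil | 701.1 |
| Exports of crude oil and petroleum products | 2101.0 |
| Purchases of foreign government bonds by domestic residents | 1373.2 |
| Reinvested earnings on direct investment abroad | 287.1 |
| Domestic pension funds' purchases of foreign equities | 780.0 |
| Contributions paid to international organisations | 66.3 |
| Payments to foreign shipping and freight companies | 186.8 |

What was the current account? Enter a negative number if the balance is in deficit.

1508.7

Goods: 994.3 + 2101.0 - 701.1 - 1742.2 = 652.0
Services: -148.4 + 278.7 - 186.8 = -56.5
Primary income: 287.1 + 240.1 = 527.2
Secondary income: -66.3 + 83.1 - 148.3 + 517.5 = 386.0
Current account = 652.0 + (-56.5) + 527.2 + 386.0 = 1508.7
(Excluded from the current account — financial account: sale of domestic government bonds to non-residents 822.3, foreign purchases of equities on the domestic stock exchange 970.2, purchases of foreign government bonds by domestic residents 1373.2, domestic pension funds' purchases of foreign equities 780.0; capital account: capital transfers received from emigrants 105.8, debt forgiveness received from foreign official creditors 70.6.)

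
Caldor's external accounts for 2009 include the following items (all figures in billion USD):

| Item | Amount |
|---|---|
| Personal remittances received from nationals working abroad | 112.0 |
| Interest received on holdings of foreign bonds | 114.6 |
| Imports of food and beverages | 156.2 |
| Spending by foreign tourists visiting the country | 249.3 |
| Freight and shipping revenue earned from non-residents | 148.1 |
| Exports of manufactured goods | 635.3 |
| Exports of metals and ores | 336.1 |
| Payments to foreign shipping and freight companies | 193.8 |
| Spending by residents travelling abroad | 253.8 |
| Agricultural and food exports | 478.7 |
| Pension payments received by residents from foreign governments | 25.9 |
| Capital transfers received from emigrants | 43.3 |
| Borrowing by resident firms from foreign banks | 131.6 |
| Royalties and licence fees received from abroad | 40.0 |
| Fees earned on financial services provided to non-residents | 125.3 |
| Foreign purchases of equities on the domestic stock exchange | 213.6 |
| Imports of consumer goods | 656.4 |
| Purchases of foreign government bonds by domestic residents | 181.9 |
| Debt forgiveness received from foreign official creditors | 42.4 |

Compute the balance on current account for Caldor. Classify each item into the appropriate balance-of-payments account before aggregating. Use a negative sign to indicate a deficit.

Goods: 635.3 + 478.7 - 656.4 - 156.2 + 336.1 = 637.5
Services: 148.1 + 40.0 - 193.8 - 253.8 + 249.3 + 125.3 = 115.1
Primary income: 114.6
Secondary income: 112.0 + 25.9 = 137.9
Current account = 637.5 + 115.1 + 114.6 + 137.9 = 1005.1
(Excluded from the current account — capital account: capital transfers received from emigrants 43.3, debt forgiveness received from foreign official creditors 42.4; financial account: borrowing by resident firms from foreign banks 131.6, foreign purchases of equities on the domestic stock exchange 213.6, purchases of foreign government bonds by domestic residents 181.9.)

1005.1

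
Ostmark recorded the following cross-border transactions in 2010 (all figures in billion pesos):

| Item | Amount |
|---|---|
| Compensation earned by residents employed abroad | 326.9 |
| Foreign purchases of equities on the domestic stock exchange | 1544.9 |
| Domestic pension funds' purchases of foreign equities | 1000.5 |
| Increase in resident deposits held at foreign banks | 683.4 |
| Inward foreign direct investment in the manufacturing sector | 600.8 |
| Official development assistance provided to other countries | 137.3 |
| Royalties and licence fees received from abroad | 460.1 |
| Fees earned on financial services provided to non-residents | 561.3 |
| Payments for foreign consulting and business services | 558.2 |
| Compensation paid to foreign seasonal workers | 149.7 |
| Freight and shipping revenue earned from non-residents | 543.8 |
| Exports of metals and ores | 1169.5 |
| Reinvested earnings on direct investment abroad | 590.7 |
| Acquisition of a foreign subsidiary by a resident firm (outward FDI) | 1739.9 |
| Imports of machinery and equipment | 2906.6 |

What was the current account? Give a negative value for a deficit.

Goods: -2906.6 + 1169.5 = -1737.1
Services: 543.8 - 558.2 + 460.1 + 561.3 = 1007.0
Primary income: -149.7 + 326.9 + 590.7 = 767.9
Secondary income: -137.3
Current account = (-1737.1) + 1007.0 + 767.9 + (-137.3) = -99.5
(Excluded from the current account — financial account: foreign purchases of equities on the domestic stock exchange 1544.9, domestic pension funds' purchases of foreign equities 1000.5, increase in resident deposits held at foreign banks 683.4, inward foreign direct investment in the manufacturing sector 600.8, acquisition of a foreign subsidiary by a resident firm (outward FDI) 1739.9.)

-99.5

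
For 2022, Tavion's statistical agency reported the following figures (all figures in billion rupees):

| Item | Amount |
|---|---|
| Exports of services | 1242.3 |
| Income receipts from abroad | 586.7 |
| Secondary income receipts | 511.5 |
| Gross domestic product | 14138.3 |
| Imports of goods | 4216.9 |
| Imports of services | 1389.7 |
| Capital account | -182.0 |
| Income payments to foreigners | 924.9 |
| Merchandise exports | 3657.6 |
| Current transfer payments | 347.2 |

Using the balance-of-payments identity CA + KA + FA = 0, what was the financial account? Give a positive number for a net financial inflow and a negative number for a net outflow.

Goods balance = 3657.6 - 4216.9 = -559.3
Services balance = 1242.3 - 1389.7 = -147.4
Trade balance (goods + services) = -559.3 + (-147.4) = -706.7
Net primary income = 586.7 - 924.9 = -338.2
Net secondary income = 511.5 - 347.2 = 164.3
Current account = -706.7 + (-338.2) + 164.3 = -880.6
Financial account = -(-880.6 + (-182.0)) = 1062.6

1062.6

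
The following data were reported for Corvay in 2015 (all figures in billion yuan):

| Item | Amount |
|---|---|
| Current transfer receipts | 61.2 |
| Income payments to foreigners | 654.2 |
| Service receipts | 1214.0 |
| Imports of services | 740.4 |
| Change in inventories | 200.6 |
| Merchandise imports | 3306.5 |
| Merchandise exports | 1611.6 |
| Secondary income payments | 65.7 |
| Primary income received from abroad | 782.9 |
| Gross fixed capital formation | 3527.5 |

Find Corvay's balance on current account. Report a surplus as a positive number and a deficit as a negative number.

Goods balance = 1611.6 - 3306.5 = -1694.9
Services balance = 1214.0 - 740.4 = 473.6
Trade balance (goods + services) = -1694.9 + 473.6 = -1221.3
Net primary income = 782.9 - 654.2 = 128.7
Net secondary income = 61.2 - 65.7 = -4.5
Current account = -1221.3 + 128.7 + (-4.5) = -1097.1

-1097.1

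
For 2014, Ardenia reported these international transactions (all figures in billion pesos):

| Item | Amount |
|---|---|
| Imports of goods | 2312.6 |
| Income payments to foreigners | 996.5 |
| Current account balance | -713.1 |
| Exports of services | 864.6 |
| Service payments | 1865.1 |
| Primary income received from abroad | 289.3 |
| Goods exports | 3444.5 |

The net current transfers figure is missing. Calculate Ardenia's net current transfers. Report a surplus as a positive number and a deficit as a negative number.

-137.3

Current account = goods balance + services balance + net primary income + net secondary income
Sum of the known components = -575.8
Net current transfers = CA - (known components) = -713.1 - (-575.8) = -137.3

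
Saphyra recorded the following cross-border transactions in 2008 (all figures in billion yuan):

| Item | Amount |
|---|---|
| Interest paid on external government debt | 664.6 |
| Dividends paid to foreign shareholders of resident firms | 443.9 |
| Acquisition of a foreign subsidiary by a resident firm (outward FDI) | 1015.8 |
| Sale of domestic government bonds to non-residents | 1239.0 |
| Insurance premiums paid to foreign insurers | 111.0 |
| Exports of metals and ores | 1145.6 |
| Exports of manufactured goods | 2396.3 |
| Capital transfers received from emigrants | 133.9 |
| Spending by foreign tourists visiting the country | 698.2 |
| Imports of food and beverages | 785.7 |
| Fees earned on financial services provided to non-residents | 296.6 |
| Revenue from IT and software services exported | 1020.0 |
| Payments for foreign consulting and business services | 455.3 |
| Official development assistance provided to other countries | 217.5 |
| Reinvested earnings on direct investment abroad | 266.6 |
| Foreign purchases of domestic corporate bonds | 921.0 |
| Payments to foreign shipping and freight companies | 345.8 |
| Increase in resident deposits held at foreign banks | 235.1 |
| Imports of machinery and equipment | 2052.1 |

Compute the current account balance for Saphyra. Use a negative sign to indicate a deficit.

Goods: 2396.3 + 1145.6 - 2052.1 - 785.7 = 704.1
Services: -111.0 - 455.3 - 345.8 + 296.6 + 1020.0 + 698.2 = 1102.7
Primary income: 266.6 - 443.9 - 664.6 = -841.9
Secondary income: -217.5
Current account = 704.1 + 1102.7 + (-841.9) + (-217.5) = 747.4
(Excluded from the current account — financial account: acquisition of a foreign subsidiary by a resident firm (outward FDI) 1015.8, sale of domestic government bonds to non-residents 1239.0, foreign purchases of domestic corporate bonds 921.0, increase in resident deposits held at foreign banks 235.1; capital account: capital transfers received from emigrants 133.9.)

747.4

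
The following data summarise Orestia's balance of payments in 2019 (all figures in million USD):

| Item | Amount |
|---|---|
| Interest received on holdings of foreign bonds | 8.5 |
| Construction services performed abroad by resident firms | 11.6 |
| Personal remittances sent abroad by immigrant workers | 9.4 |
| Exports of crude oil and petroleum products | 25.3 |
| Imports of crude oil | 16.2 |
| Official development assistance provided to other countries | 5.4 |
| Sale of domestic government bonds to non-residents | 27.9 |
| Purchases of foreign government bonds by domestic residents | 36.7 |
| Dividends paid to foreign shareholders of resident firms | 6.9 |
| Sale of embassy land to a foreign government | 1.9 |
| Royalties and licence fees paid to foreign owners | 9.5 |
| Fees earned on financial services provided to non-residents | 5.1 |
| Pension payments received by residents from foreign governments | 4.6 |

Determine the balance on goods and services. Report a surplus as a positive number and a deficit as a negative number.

Goods: -16.2 + 25.3 = 9.1
Services: 11.6 - 9.5 + 5.1 = 7.2
Trade balance = 9.1 + 7.2 = 16.3
(Excluded from the trade balance — primary income: interest received on holdings of foreign bonds 8.5, dividends paid to foreign shareholders of resident firms 6.9; secondary income: personal remittances sent abroad by immigrant workers 9.4, official development assistance provided to other countries 5.4, pension payments received by residents from foreign governments 4.6; financial account: sale of domestic government bonds to non-residents 27.9, purchases of foreign government bonds by domestic residents 36.7; capital account: sale of embassy land to a foreign government 1.9.)

16.3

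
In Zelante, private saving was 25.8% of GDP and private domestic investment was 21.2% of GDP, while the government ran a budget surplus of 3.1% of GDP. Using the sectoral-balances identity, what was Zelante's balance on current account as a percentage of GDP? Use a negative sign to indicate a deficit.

By the sectoral-balances identity, CA = (S_private - I) + (T - G).
Private balance = 25.8 - 21.2 = 4.6
Government balance (T - G) = 3.1
CA = 4.6 + 3.1 = 7.7

7.7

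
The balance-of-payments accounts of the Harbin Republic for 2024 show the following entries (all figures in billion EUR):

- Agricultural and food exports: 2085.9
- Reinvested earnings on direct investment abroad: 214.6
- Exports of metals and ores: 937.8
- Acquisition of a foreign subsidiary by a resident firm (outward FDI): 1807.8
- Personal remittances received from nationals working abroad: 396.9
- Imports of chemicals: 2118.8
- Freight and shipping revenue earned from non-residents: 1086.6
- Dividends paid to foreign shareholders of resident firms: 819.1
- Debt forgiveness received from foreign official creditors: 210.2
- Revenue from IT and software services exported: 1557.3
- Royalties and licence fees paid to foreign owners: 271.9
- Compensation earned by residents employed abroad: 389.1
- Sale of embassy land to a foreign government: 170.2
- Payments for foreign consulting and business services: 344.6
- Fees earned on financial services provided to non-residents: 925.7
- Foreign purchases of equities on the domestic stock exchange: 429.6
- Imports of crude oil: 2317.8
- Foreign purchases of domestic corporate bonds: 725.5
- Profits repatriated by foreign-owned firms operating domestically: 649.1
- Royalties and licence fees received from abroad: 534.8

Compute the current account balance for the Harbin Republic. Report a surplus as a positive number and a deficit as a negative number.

Goods: 937.8 - 2118.8 - 2317.8 + 2085.9 = -1412.9
Services: -271.9 + 1086.6 + 534.8 - 344.6 + 925.7 + 1557.3 = 3487.9
Primary income: 214.6 - 649.1 - 819.1 + 389.1 = -864.5
Secondary income: 396.9
Current account = (-1412.9) + 3487.9 + (-864.5) + 396.9 = 1607.4
(Excluded from the current account — financial account: acquisition of a foreign subsidiary by a resident firm (outward FDI) 1807.8, foreign purchases of equities on the domestic stock exchange 429.6, foreign purchases of domestic corporate bonds 725.5; capital account: debt forgiveness received from foreign official creditors 210.2, sale of embassy land to a foreign government 170.2.)

1607.4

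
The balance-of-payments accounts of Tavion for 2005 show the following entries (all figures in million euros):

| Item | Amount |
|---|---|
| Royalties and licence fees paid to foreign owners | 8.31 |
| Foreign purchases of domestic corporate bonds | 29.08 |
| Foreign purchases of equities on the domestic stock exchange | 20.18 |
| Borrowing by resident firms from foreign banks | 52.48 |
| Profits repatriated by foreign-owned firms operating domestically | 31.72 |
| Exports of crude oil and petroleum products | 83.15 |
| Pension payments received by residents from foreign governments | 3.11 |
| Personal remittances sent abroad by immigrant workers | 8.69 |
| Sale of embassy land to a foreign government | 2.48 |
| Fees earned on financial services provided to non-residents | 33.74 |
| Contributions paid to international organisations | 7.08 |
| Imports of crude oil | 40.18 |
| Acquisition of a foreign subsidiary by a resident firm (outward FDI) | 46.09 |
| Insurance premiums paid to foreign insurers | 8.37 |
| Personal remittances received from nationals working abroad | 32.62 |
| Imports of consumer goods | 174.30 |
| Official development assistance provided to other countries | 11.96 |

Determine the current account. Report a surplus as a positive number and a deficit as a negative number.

-137.99

Goods: 83.15 - 40.18 - 174.30 = -131.33
Services: -8.31 + 33.74 - 8.37 = 17.06
Primary income: -31.72
Secondary income: -7.08 - 11.96 + 3.11 - 8.69 + 32.62 = 8.00
Current account = (-131.33) + 17.06 + (-31.72) + 8.00 = -137.99
(Excluded from the current account — financial account: foreign purchases of domestic corporate bonds 29.08, foreign purchases of equities on the domestic stock exchange 20.18, borrowing by resident firms from foreign banks 52.48, acquisition of a foreign subsidiary by a resident firm (outward FDI) 46.09; capital account: sale of embassy land to a foreign government 2.48.)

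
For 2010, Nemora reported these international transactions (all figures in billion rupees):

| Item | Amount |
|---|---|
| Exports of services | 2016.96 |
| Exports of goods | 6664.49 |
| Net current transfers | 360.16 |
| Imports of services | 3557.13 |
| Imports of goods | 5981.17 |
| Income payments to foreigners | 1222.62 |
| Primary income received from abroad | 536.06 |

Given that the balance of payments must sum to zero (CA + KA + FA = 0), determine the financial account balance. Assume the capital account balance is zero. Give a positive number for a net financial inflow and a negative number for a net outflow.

Goods balance = 6664.49 - 5981.17 = 683.32
Services balance = 2016.96 - 3557.13 = -1540.17
Trade balance (goods + services) = 683.32 + (-1540.17) = -856.85
Net primary income = 536.06 - 1222.62 = -686.56
Net secondary income = 360.16
Current account = -856.85 + (-686.56) + 360.16 = -1183.25
Financial account = -(-1183.25) = 1183.25

1183.25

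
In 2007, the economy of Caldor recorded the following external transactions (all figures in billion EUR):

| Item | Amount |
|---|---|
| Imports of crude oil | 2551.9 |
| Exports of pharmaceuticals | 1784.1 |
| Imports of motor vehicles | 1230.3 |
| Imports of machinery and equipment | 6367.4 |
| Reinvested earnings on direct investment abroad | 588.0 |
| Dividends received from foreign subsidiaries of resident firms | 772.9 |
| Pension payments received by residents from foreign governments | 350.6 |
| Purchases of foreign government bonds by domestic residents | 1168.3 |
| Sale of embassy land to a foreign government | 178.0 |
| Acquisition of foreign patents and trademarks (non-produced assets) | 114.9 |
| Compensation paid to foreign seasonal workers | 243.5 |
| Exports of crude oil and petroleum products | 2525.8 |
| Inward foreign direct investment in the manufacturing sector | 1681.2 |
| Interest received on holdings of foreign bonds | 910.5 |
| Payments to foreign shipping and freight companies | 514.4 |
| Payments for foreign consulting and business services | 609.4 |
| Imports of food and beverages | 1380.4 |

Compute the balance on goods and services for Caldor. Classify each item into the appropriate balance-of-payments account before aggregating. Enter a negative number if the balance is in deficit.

-8343.9

Goods: 2525.8 - 1230.3 + 1784.1 - 1380.4 - 6367.4 - 2551.9 = -7220.1
Services: -514.4 - 609.4 = -1123.8
Trade balance = -7220.1 + (-1123.8) = -8343.9
(Excluded from the trade balance — primary income: reinvested earnings on direct investment abroad 588.0, dividends received from foreign subsidiaries of resident firms 772.9, compensation paid to foreign seasonal workers 243.5, interest received on holdings of foreign bonds 910.5; secondary income: pension payments received by residents from foreign governments 350.6; financial account: purchases of foreign government bonds by domestic residents 1168.3, inward foreign direct investment in the manufacturing sector 1681.2; capital account: sale of embassy land to a foreign government 178.0, acquisition of foreign patents and trademarks (non-produced assets) 114.9.)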